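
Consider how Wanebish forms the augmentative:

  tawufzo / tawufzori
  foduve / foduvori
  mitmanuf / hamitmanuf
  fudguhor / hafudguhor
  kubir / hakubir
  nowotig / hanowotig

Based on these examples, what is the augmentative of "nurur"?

"nurur" ends in a consonant. The stems ending in a consonant (mitmanuf → hamitmanuf, fudguhor → hafudguhor, kubir → hakubir) add the prefix ha-.
So nurur → hanurur.

hanurur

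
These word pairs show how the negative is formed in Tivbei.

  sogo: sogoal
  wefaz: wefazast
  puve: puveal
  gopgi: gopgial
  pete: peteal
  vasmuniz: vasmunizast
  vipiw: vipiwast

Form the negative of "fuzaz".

fuzazast

gopgi and vasmuniz both have last vowel 'i' yet inflect differently (gopgial, vasmunizast), so the last vowel is not what conditions the rule; whether the stem ends in a vowel or a consonant is.
"fuzaz" ends in a consonant. The stems ending in a consonant (wefaz → wefazast, vasmuniz → vasmunizast, vipiw → vipiwast) add -ast.
The other pattern: stems ending in a vowel add -al.
So fuzaz → fuzazast.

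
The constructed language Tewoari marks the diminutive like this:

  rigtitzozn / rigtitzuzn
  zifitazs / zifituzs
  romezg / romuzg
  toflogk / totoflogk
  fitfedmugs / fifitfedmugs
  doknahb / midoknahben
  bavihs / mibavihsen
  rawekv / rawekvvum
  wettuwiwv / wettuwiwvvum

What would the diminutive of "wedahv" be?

zifitazs and fitfedmugs both end in -s yet inflect differently (zifituzs, fifitfedmugs), so the final letter is not what conditions the rule; the second-to-last letter is.
"wedahv" has second-to-last letter 'h'. The stems whose second-to-last letter is 'h' (doknahb → midoknahben, bavihs → mibavihsen) add mi- … -en around the stem.
The other patterns: stems whose second-to-last letter is 'z' change the last vowel to 'u'; stems whose second-to-last letter is 'g' repeat the first consonant+vowel as a prefix; stems whose second-to-last letter is 'k' or 'w' double the final consonant and add -um.
So wedahv → miwedahven.

miwedahven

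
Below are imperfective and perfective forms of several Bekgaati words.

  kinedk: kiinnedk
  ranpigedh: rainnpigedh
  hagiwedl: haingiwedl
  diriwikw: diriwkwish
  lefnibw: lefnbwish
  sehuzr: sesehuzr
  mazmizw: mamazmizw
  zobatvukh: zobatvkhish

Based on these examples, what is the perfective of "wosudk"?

woinsudk

mazmizw and diriwikw both end in -w yet inflect differently (mamazmizw, diriwkwish), so the final letter is not what conditions the rule; the second-to-last letter is.
"wosudk" has second-to-last letter 'd'. The stems whose second-to-last letter is 'd' (kinedk → kiinnedk, ranpigedh → rainnpigedh, hagiwedl → haingiwedl) insert -in- after the first vowel.
So wosudk → woinsudk.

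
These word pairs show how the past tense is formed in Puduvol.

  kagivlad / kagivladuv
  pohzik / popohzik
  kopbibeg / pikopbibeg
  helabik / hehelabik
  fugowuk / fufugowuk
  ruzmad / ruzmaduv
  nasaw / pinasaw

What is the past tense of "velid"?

kagivlad and nasaw both have last vowel 'a' yet inflect differently (kagivladuv, pinasaw), so the last vowel is not what conditions the rule; the final letter is.
"velid" ends in -d. The stems ending in -d (kagivlad → kagivladuv, ruzmad → ruzmaduv) add -uv.
So velid → veliduv.

veliduv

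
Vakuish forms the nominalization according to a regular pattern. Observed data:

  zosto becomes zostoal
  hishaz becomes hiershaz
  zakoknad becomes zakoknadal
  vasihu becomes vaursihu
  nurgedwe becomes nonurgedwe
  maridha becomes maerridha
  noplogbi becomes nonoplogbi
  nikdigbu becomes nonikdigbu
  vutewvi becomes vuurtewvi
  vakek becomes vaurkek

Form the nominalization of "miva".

nikdigbu and vasihu both end in -u yet inflect differently (nonikdigbu, vaursihu), so the final letter is not what conditions the rule; the first letter is.
"miva" begins with m-. The one such stem in the data (maridha → maerridha) inserts -er- after the first vowel (as does hishaz), so the same rule applies.
So miva → mierva.

mierva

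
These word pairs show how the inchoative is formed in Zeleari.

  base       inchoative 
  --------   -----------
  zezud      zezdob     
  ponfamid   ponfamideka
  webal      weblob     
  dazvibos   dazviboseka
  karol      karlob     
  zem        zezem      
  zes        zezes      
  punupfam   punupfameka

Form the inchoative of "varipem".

zezud and ponfamid both end in -d yet inflect differently (zezdob, ponfamideka), so the final letter is not what conditions the rule; the number of vowels is.
"varipem" has 3 vowels. The stems with 3 vowels (ponfamid → ponfamideka, dazvibos → dazviboseka, punupfam → punupfameka) add -eka.
The other patterns: stems with 1 vowel repeat the first consonant+vowel as a prefix; stems with 2 vowels delete the last vowel and add -ob.
So varipem → varipemeka.

varipemeka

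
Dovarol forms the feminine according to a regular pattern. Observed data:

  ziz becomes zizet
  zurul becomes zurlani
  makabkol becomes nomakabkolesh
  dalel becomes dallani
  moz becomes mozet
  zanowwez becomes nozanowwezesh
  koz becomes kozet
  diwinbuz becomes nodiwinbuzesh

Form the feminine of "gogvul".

moz and zanowwez both end in -z yet inflect differently (mozet, nozanowwezesh), so the final letter is not what conditions the rule; the number of vowels is.
"gogvul" has 2 vowels. The stems with 2 vowels (zurul → zurlani, dalel → dallani) delete the last vowel and add -ani.
The other patterns: stems with 1 vowel add -et; stems with 3 vowels add no- … -esh around the stem.
So gogvul → gogvlani.

gogvlani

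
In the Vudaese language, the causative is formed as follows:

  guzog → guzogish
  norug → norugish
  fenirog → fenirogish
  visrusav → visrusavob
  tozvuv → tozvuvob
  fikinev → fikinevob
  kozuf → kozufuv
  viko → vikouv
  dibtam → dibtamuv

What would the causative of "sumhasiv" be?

sumhasivob

"sumhasiv" ends in -v. The stems ending in -v (visrusav → visrusavob, tozvuv → tozvuvob, fikinev → fikinevob) add -ob.
So sumhasiv → sumhasivob.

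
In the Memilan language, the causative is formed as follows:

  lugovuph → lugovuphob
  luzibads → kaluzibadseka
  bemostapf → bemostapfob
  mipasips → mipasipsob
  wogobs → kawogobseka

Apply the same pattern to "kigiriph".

mipasips and luzibads both end in -s yet inflect differently (mipasipsob, kaluzibadseka), so the final letter is not what conditions the rule; the second-to-last letter is.
"kigiriph" has second-to-last letter 'p'. The stems whose second-to-last letter is 'p' (bemostapf → bemostapfob, mipasips → mipasipsob, lugovuph → lugovuphob) add -ob.
The other pattern: stems whose second-to-last letter is 'b' or 'd' add ka- … -eka around the stem.
So kigiriph → kigiriphob.

kigiriphob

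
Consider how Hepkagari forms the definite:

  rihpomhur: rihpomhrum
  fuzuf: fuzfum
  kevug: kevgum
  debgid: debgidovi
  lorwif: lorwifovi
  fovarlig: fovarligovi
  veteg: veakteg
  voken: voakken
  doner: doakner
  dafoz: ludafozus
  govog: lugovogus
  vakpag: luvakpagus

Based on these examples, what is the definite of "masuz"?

maszum

"masuz" has last vowel 'u'. The stems whose last vowel is 'u' (rihpomhur → rihpomhrum, fuzuf → fuzfum, kevug → kevgum) delete the last vowel and add -um.
The other patterns: stems whose last vowel is 'i' add -ovi; stems whose last vowel is 'e' insert -ak- after the first vowel; stems whose last vowel is 'a' or 'o' add lu- … -us around the stem.
So masuz → maszum.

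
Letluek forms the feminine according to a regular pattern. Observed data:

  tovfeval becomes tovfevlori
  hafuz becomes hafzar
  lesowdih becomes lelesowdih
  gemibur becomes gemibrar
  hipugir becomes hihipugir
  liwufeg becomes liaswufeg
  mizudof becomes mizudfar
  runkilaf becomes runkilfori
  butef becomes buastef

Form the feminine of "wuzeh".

hipugir and gemibur both end in -r yet inflect differently (hihipugir, gemibrar), so the final letter is not what conditions the rule; the last vowel is.
"wuzeh" has last vowel 'e'. The stems whose last vowel is 'e' (butef → buastef, liwufeg → liaswufeg) insert -as- after the first vowel.
The other patterns: stems whose last vowel is 'i' repeat the first consonant+vowel as a prefix; stems whose last vowel is 'o' or 'u' delete the last vowel and add -ar; stems whose last vowel is 'a' delete the last vowel and add -ori.
So wuzeh → wuaszeh.

wuaszeh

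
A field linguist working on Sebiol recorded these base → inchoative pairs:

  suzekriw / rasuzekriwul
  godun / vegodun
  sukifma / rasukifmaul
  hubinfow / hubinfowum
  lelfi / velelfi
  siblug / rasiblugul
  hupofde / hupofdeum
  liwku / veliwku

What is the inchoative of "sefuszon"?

rasefuszonul

hubinfow and suzekriw both end in -w yet inflect differently (hubinfowum, rasuzekriwul), so the final letter is not what conditions the rule; the first letter is.
"sefuszon" begins with s-. The stems beginning with s- (siblug → rasiblugul, suzekriw → rasuzekriwul, sukifma → rasukifmaul) add ra- … -ul around the stem.
The other patterns: stems beginning with h- add -um; stems beginning with g- or l- add the prefix ve-.
So sefuszon → rasefuszonul.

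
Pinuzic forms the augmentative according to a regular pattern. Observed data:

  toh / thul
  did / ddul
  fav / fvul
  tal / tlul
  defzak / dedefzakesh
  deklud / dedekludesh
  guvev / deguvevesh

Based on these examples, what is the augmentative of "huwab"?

dehuwabesh

did and deklud both end in -d yet inflect differently (ddul, dedekludesh), so the final letter is not what conditions the rule; the number of vowels is.
"huwab" has 2 vowels. The stems with 2 vowels (defzak → dedefzakesh, deklud → dedekludesh, guvev → deguvevesh) add de- … -esh around the stem.
The other pattern: stems with 1 vowel delete the last vowel and add -ul.
So huwab → dehuwabesh.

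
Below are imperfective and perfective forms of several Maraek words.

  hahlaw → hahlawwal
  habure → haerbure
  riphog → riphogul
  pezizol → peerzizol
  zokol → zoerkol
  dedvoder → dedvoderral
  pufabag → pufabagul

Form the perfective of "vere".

veerre

zokol and riphog both have last vowel 'o' yet inflect differently (zoerkol, riphogul), so the last vowel is not what conditions the rule; the final letter is.
"vere" ends in -e. The one such stem in the data (habure → haerbure) inserts -er- after the first vowel (as do zokol, pezizol), so the same rule applies.
The other patterns: stems ending in -g add -ul; stems ending in -r or -w double the final consonant and add -al.
So vere → veerre.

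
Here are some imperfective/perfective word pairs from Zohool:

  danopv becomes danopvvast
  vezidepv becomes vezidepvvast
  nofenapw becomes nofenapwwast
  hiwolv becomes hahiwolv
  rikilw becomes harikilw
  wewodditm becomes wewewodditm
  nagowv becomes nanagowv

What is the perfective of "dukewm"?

dudukewm

"dukewm" has second-to-last letter 'w'. The one such stem in the data (nagowv → nanagowv) repeats the first consonant+vowel as a prefix (as does wewodditm), so the same rule applies.
So dukewm → dudukewm.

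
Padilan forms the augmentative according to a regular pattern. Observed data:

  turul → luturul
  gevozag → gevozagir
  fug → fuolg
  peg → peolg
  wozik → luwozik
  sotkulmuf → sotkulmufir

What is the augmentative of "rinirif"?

peg and gevozag both end in -g yet inflect differently (peolg, gevozagir), so the final letter is not what conditions the rule; the number of vowels is.
"rinirif" has 3 vowels. The stems with 3 vowels (sotkulmuf → sotkulmufir, gevozag → gevozagir) add -ir.
The other patterns: stems with 1 vowel insert -ol- after the first vowel; stems with 2 vowels add the prefix lu-.
So rinirif → rinirifir.

rinirifir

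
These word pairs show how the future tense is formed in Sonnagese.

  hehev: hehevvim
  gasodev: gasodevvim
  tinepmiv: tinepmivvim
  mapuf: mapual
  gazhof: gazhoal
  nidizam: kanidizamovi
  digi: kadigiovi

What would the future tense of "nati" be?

tinepmiv and digi both have last vowel 'i' yet inflect differently (tinepmivvim, kadigiovi), so the last vowel is not what conditions the rule; the final letter is.
"nati" ends in -i. The one such stem in the data (digi → kadigiovi) adds ka- … -ovi around the stem, so the same rule applies.
So nati → kanatiovi.

kanatiovi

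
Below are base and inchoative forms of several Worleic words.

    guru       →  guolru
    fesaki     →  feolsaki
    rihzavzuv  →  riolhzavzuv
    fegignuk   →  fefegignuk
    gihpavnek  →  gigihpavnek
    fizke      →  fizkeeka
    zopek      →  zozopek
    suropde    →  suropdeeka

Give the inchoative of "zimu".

ziolmu

fizke and zopek both have last vowel 'e' yet inflect differently (fizkeeka, zozopek), so the last vowel is not what conditions the rule; the final letter is.
"zimu" ends in -u. The one such stem in the data (guru → guolru) inserts -ol- after the first vowel (as do rihzavzuv, fesaki), so the same rule applies.
The other patterns: stems ending in -e add -eka; stems ending in -k repeat the first consonant+vowel as a prefix.
So zimu → ziolmu.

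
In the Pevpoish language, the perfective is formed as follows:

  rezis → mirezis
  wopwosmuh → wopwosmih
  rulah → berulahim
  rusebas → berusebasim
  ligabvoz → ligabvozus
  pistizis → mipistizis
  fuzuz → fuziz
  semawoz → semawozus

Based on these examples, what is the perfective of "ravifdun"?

ravifdin

rulah and wopwosmuh both end in -h yet inflect differently (berulahim, wopwosmih), so the final letter is not what conditions the rule; the last vowel is.
"ravifdun" has last vowel 'u'. The stems whose last vowel is 'u' (wopwosmuh → wopwosmih, fuzuz → fuziz) change the last vowel to 'i'.
The other patterns: stems whose last vowel is 'o' add -us; stems whose last vowel is 'a' add be- … -im around the stem; stems whose last vowel is 'i' add the prefix mi-.
So ravifdun → ravifdin.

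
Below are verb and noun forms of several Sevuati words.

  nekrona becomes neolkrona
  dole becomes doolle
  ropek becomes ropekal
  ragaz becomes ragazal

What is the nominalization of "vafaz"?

"vafaz" ends in a consonant. The stems ending in a consonant (ropek → ropekal, ragaz → ragazal) add -al.
So vafaz → vafazal.

vafazal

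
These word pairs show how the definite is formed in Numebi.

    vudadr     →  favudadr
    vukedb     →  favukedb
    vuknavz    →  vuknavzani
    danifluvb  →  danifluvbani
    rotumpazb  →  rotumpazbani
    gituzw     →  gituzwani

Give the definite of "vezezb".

vukedb and danifluvb both end in -b yet inflect differently (favukedb, danifluvbani), so the final letter is not what conditions the rule; the second-to-last letter is.
"vezezb" has second-to-last letter 'z'. The stems whose second-to-last letter is 'z' (rotumpazb → rotumpazbani, gituzw → gituzwani) add -ani.
So vezezb → vezezbani.

vezezbani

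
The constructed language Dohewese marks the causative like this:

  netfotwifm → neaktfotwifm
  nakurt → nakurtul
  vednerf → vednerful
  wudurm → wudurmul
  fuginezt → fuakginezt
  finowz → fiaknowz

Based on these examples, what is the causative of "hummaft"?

huakmmaft

wudurm and netfotwifm both end in -m yet inflect differently (wudurmul, neaktfotwifm), so the final letter is not what conditions the rule; the second-to-last letter is.
"hummaft" has second-to-last letter 'f'. The one such stem in the data (netfotwifm → neaktfotwifm) inserts -ak- after the first vowel (as do fuginezt, finowz), so the same rule applies.
The other pattern: stems whose second-to-last letter is 'r' add -ul.
So hummaft → huakmmaft.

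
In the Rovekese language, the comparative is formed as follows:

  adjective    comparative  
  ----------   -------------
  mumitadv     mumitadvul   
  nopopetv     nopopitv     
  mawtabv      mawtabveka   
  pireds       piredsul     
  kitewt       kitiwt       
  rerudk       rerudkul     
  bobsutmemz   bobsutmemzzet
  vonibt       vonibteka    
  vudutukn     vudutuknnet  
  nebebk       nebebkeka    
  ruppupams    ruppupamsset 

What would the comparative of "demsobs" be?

demsobseka

nopopetv and mumitadv both end in -v yet inflect differently (nopopitv, mumitadvul), so the final letter is not what conditions the rule; the second-to-last letter is.
"demsobs" has second-to-last letter 'b'. The stems whose second-to-last letter is 'b' (mawtabv → mawtabveka, nebebk → nebebkeka, vonibt → vonibteka) add -eka.
The other patterns: stems whose second-to-last letter is 't' or 'w' change the last vowel to 'i'; stems whose second-to-last letter is 'd' add -ul; stems whose second-to-last letter is 'k' or 'm' double the final consonant and add -et.
So demsobs → demsobseka.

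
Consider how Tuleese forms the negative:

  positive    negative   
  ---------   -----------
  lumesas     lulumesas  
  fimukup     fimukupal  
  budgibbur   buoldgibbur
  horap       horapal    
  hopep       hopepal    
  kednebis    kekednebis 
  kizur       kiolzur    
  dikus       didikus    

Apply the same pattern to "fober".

foolber

dikus and budgibbur both have last vowel 'u' yet inflect differently (didikus, buoldgibbur), so the last vowel is not what conditions the rule; the final letter is.
"fober" ends in -r. The stems ending in -r (budgibbur → buoldgibbur, kizur → kiolzur) insert -ol- after the first vowel.
The other patterns: stems ending in -s repeat the first consonant+vowel as a prefix; stems ending in -p add -al.
So fober → foolber.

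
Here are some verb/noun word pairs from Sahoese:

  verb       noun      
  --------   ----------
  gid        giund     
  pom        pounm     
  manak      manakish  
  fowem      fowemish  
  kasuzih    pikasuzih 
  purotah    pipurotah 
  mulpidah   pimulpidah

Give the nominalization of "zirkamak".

pom and fowem both end in -m yet inflect differently (pounm, fowemish), so the final letter is not what conditions the rule; the number of vowels is.
"zirkamak" has 3 vowels. The stems with 3 vowels (kasuzih → pikasuzih, purotah → pipurotah, mulpidah → pimulpidah) add the prefix pi-.
So zirkamak → pizirkamak.

pizirkamak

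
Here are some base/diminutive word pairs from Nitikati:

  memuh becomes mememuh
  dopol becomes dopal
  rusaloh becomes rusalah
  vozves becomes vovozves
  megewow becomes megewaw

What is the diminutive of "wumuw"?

wuwumuw

"wumuw" has last vowel 'u'. The one such stem in the data (memuh → mememuh) repeats the first consonant+vowel as a prefix (as does vozves), so the same rule applies.
The other pattern: stems whose last vowel is 'o' change the last vowel to 'a'.
So wumuw → wuwumuw.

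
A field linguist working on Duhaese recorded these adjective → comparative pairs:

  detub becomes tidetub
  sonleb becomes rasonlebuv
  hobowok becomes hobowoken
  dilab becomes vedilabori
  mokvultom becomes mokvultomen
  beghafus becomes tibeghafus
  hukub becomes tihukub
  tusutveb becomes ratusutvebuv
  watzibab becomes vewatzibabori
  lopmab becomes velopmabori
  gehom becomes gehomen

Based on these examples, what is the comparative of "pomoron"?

pomoronen

tusutveb and watzibab both end in -b yet inflect differently (ratusutvebuv, vewatzibabori), so the final letter is not what conditions the rule; the last vowel is.
"pomoron" has last vowel 'o'. The stems whose last vowel is 'o' (hobowok → hobowoken, gehom → gehomen, mokvultom → mokvultomen) add -en.
So pomoron → pomoronen.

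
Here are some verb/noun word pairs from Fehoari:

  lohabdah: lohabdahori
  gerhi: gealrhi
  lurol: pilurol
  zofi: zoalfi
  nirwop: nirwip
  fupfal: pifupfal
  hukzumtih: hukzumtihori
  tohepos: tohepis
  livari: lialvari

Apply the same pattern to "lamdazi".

laalmdazi

lurol and tohepos both have last vowel 'o' yet inflect differently (pilurol, tohepis), so the last vowel is not what conditions the rule; the final letter is.
"lamdazi" ends in -i. The stems ending in -i (livari → lialvari, gerhi → gealrhi, zofi → zoalfi) insert -al- after the first vowel.
The other patterns: stems ending in -l add the prefix pi-; stems ending in -p or -s change the last vowel to 'i'; stems ending in -h add -ori.
So lamdazi → laalmdazi.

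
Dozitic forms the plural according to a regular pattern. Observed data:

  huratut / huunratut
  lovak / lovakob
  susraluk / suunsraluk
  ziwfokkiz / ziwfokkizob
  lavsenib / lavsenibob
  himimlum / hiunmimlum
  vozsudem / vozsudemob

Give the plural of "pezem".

himimlum and vozsudem both end in -m yet inflect differently (hiunmimlum, vozsudemob), so the final letter is not what conditions the rule; the last vowel is.
"pezem" has last vowel 'e'. The one such stem in the data (vozsudem → vozsudemob) adds -ob, so the same rule applies.
So pezem → pezemob.

pezemob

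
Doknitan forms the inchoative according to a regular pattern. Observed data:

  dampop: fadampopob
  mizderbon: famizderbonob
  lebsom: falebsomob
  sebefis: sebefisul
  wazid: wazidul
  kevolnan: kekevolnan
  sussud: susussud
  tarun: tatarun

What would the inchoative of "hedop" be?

mizderbon and kevolnan both end in -n yet inflect differently (famizderbonob, kekevolnan), so the final letter is not what conditions the rule; the last vowel is.
"hedop" has last vowel 'o'. The stems whose last vowel is 'o' (dampop → fadampopob, mizderbon → famizderbonob, lebsom → falebsomob) add fa- … -ob around the stem.
So hedop → fahedopob.

fahedopob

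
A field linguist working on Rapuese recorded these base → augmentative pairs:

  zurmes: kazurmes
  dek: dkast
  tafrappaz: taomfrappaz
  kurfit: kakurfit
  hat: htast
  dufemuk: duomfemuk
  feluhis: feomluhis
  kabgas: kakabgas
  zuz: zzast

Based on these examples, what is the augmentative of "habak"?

kahabak

hat and kurfit both end in -t yet inflect differently (htast, kakurfit), so the final letter is not what conditions the rule; the number of vowels is.
"habak" has 2 vowels. The stems with 2 vowels (zurmes → kazurmes, kabgas → kakabgas, kurfit → kakurfit) add the prefix ka-.
The other patterns: stems with 1 vowel delete the last vowel and add -ast; stems with 3 vowels insert -om- after the first vowel.
So habak → kahabak.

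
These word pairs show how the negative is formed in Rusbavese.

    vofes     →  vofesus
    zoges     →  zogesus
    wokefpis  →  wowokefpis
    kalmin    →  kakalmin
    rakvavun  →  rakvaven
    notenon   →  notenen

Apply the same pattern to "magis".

vofes and wokefpis both end in -s yet inflect differently (vofesus, wowokefpis), so the final letter is not what conditions the rule; the last vowel is.
"magis" has last vowel 'i'. The stems whose last vowel is 'i' (wokefpis → wowokefpis, kalmin → kakalmin) repeat the first consonant+vowel as a prefix.
So magis → mamagis.

mamagis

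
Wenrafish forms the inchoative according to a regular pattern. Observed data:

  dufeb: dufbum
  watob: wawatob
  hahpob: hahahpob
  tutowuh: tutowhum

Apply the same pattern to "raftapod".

raraftapod

"raftapod" has last vowel 'o'. The stems whose last vowel is 'o' (watob → wawatob, hahpob → hahahpob) repeat the first consonant+vowel as a prefix.
The other pattern: stems whose last vowel is 'e' or 'u' delete the last vowel and add -um.
So raftapod → raraftapod.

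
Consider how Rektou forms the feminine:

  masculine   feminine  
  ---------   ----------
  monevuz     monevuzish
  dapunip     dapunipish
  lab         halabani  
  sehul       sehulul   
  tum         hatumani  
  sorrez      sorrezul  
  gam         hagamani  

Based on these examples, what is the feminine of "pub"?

sorrez and monevuz both end in -z yet inflect differently (sorrezul, monevuzish), so the final letter is not what conditions the rule; the number of vowels is.
"pub" has 1 vowel. The stems with 1 vowel (tum → hatumani, gam → hagamani, lab → halabani) add ha- … -ani around the stem.
The other patterns: stems with 2 vowels add -ul; stems with 3 vowels add -ish.
So pub → hapubani.

hapubani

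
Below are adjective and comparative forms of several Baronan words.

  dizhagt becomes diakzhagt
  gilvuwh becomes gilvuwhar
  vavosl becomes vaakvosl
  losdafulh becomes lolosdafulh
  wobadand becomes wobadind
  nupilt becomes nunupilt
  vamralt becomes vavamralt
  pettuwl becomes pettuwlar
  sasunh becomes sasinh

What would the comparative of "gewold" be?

"gewold" has second-to-last letter 'l'. The stems whose second-to-last letter is 'l' (nupilt → nunupilt, losdafulh → lolosdafulh, vamralt → vavamralt) repeat the first consonant+vowel as a prefix.
The other patterns: stems whose second-to-last letter is 'n' change the last vowel to 'i'; stems whose second-to-last letter is 'w' add -ar; stems whose second-to-last letter is 'g' or 's' insert -ak- after the first vowel.
So gewold → gegewold.

gegewold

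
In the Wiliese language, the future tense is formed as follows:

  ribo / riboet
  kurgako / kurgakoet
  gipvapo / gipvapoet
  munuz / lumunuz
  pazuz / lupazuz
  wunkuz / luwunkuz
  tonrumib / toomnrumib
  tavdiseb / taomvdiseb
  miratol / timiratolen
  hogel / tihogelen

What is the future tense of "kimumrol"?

ribo and miratol both have last vowel 'o' yet inflect differently (riboet, timiratolen), so the last vowel is not what conditions the rule; the final letter is.
"kimumrol" ends in -l. The stems ending in -l (miratol → timiratolen, hogel → tihogelen) add ti- … -en around the stem.
The other patterns: stems ending in -o add -et; stems ending in -z add the prefix lu-; stems ending in -b insert -om- after the first vowel.
So kimumrol → tikimumrolen.

tikimumrolen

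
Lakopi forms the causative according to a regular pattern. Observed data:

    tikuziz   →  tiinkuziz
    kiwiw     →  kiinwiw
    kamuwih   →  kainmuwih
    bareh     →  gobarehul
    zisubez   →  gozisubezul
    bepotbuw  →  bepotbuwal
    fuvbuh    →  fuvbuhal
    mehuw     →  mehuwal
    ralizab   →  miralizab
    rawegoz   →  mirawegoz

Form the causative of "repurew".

"repurew" has last vowel 'e'. The stems whose last vowel is 'e' (bareh → gobarehul, zisubez → gozisubezul) add go- … -ul around the stem.
So repurew → gorepurewul.

gorepurewul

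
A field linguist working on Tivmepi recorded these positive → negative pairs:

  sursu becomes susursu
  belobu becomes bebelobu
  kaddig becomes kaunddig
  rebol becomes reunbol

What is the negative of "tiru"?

titiru

"tiru" ends in -u. The stems ending in -u (sursu → susursu, belobu → bebelobu) repeat the first consonant+vowel as a prefix.
So tiru → titiru.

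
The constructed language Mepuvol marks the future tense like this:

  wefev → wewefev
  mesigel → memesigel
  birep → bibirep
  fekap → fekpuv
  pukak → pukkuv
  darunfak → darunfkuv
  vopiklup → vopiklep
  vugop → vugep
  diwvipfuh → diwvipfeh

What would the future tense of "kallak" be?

kallkuv

birep and fekap both end in -p yet inflect differently (bibirep, fekpuv), so the final letter is not what conditions the rule; the last vowel is.
"kallak" has last vowel 'a'. The stems whose last vowel is 'a' (fekap → fekpuv, pukak → pukkuv, darunfak → darunfkuv) delete the last vowel and add -uv.
The other patterns: stems whose last vowel is 'e' repeat the first consonant+vowel as a prefix; stems whose last vowel is 'o' or 'u' change the last vowel to 'e'.
So kallak → kallkuv.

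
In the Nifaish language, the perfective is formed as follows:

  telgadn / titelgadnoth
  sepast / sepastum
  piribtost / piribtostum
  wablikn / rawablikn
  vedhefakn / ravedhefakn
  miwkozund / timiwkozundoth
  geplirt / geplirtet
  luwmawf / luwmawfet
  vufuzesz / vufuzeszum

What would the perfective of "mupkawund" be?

timupkawundoth

geplirt and sepast both end in -t yet inflect differently (geplirtet, sepastum), so the final letter is not what conditions the rule; the second-to-last letter is.
"mupkawund" has second-to-last letter 'n'. The one such stem in the data (miwkozund → timiwkozundoth) adds ti- … -oth around the stem, so the same rule applies.
The other patterns: stems whose second-to-last letter is 'r' or 'w' add -et; stems whose second-to-last letter is 'k' add the prefix ra-; stems whose second-to-last letter is 's' add -um.
So mupkawund → timupkawundoth.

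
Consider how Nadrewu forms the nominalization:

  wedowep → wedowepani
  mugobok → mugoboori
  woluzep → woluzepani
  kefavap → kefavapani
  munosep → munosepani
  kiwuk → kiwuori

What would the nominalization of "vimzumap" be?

vimzumapani

mugobok and munosep both begin with m- yet inflect differently (mugoboori, munosepani), so the first letter is not what conditions the rule; the final letter is.
"vimzumap" ends in -p. The stems ending in -p (woluzep → woluzepani, wedowep → wedowepani, munosep → munosepani) add -ani.
So vimzumap → vimzumapani.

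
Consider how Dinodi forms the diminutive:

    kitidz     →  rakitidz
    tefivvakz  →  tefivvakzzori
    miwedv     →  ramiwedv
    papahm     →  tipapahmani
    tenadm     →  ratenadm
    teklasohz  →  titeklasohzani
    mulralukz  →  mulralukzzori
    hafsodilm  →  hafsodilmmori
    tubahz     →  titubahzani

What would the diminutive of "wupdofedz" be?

rawupdofedz

papahm and tenadm both end in -m yet inflect differently (tipapahmani, ratenadm), so the final letter is not what conditions the rule; the second-to-last letter is.
"wupdofedz" has second-to-last letter 'd'. The stems whose second-to-last letter is 'd' (tenadm → ratenadm, miwedv → ramiwedv, kitidz → rakitidz) add the prefix ra-.
The other patterns: stems whose second-to-last letter is 'h' add ti- … -ani around the stem; stems whose second-to-last letter is 'k' or 'l' double the final consonant and add -ori.
So wupdofedz → rawupdofedz.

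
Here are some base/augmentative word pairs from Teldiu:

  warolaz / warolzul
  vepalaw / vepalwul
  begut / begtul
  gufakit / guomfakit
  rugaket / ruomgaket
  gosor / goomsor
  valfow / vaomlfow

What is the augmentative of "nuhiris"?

begut and gufakit both end in -t yet inflect differently (begtul, guomfakit), so the final letter is not what conditions the rule; the last vowel is.
"nuhiris" has last vowel 'i'. The one such stem in the data (gufakit → guomfakit) inserts -om- after the first vowel (as do rugaket, gosor), so the same rule applies.
The other pattern: stems whose last vowel is 'a' or 'u' delete the last vowel and add -ul.
So nuhiris → nuomhiris.

nuomhiris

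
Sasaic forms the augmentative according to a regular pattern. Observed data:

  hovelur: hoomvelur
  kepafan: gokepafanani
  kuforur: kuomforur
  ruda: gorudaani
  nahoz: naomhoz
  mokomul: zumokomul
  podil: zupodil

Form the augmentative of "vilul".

zuvilul

mokomul and kuforur both have last vowel 'u' yet inflect differently (zumokomul, kuomforur), so the last vowel is not what conditions the rule; the final letter is.
"vilul" ends in -l. The stems ending in -l (mokomul → zumokomul, podil → zupodil) add the prefix zu-.
The other patterns: stems ending in -a or -n add go- … -ani around the stem; stems ending in -r or -z insert -om- after the first vowel.
So vilul → zuvilul.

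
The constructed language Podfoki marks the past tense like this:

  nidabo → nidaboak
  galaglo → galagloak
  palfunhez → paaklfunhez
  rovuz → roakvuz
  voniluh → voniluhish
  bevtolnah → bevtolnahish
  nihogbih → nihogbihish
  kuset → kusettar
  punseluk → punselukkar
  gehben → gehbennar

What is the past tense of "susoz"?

"susoz" ends in -z. The stems ending in -z (palfunhez → paaklfunhez, rovuz → roakvuz) insert -ak- after the first vowel.
The other patterns: stems ending in -o add -ak; stems ending in -h add -ish; stems ending in -k, -n or -t double the final consonant and add -ar.
So susoz → suaksoz.

suaksoz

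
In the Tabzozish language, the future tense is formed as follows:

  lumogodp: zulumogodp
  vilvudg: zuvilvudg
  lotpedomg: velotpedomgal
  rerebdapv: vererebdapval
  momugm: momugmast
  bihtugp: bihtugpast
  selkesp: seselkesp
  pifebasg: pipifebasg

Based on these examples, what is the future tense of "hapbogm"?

hapbogmast

"hapbogm" has second-to-last letter 'g'. The stems whose second-to-last letter is 'g' (momugm → momugmast, bihtugp → bihtugpast) add -ast.
The other patterns: stems whose second-to-last letter is 'd' add the prefix zu-; stems whose second-to-last letter is 'm' or 'p' add ve- … -al around the stem; stems whose second-to-last letter is 's' repeat the first consonant+vowel as a prefix.
So hapbogm → hapbogmast.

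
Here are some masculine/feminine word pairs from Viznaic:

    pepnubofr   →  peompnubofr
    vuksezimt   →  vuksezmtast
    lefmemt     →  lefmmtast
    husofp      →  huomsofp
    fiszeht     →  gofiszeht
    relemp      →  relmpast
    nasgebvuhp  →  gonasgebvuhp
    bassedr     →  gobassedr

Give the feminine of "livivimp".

"livivimp" has second-to-last letter 'm'. The stems whose second-to-last letter is 'm' (vuksezimt → vuksezmtast, lefmemt → lefmmtast, relemp → relmpast) delete the last vowel and add -ast.
The other patterns: stems whose second-to-last letter is 'f' insert -om- after the first vowel; stems whose second-to-last letter is 'd' or 'h' add the prefix go-.
So livivimp → livivmpast.

livivmpast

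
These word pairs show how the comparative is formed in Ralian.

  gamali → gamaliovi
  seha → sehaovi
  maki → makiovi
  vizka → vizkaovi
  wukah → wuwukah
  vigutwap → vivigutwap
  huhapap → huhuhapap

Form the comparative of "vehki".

"vehki" ends in a vowel. The stems ending in a vowel (gamali → gamaliovi, seha → sehaovi, maki → makiovi) add -ovi.
The other pattern: stems ending in a consonant repeat the first consonant+vowel as a prefix.
So vehki → vehkiovi.

vehkiovi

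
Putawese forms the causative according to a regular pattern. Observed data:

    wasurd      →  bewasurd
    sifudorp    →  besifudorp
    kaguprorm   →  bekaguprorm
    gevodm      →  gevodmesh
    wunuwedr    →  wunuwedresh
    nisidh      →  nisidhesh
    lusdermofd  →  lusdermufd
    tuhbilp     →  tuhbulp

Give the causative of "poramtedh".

poramtedhesh

"poramtedh" has second-to-last letter 'd'. The stems whose second-to-last letter is 'd' (gevodm → gevodmesh, wunuwedr → wunuwedresh, nisidh → nisidhesh) add -esh.
The other patterns: stems whose second-to-last letter is 'r' add the prefix be-; stems whose second-to-last letter is 'f' or 'l' change the last vowel to 'u'.
So poramtedh → poramtedhesh.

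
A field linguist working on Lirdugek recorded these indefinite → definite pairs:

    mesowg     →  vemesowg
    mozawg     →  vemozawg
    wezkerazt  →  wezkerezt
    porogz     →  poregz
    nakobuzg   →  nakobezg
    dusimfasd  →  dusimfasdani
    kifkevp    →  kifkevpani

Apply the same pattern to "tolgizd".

tolgezd

"tolgizd" has second-to-last letter 'z'. The stems whose second-to-last letter is 'z' (wezkerazt → wezkerezt, nakobuzg → nakobezg) change the last vowel to 'e'.
So tolgizd → tolgezd.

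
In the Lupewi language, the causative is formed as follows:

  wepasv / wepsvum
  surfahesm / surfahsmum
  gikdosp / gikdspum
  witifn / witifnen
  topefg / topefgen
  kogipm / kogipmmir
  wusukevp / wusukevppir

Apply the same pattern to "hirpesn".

hirpsnum

surfahesm and kogipm both end in -m yet inflect differently (surfahsmum, kogipmmir), so the final letter is not what conditions the rule; the second-to-last letter is.
"hirpesn" has second-to-last letter 's'. The stems whose second-to-last letter is 's' (wepasv → wepsvum, surfahesm → surfahsmum, gikdosp → gikdspum) delete the last vowel and add -um.
The other patterns: stems whose second-to-last letter is 'f' add -en; stems whose second-to-last letter is 'p' or 'v' double the final consonant and add -ir.
So hirpesn → hirpsnum.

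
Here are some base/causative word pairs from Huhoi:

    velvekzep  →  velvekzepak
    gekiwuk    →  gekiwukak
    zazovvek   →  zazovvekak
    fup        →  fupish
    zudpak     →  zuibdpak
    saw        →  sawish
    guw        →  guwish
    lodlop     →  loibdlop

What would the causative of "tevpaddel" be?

tevpaddelak

fup and lodlop both end in -p yet inflect differently (fupish, loibdlop), so the final letter is not what conditions the rule; the number of vowels is.
"tevpaddel" has 3 vowels. The stems with 3 vowels (velvekzep → velvekzepak, zazovvek → zazovvekak, gekiwuk → gekiwukak) add -ak.
So tevpaddel → tevpaddelak.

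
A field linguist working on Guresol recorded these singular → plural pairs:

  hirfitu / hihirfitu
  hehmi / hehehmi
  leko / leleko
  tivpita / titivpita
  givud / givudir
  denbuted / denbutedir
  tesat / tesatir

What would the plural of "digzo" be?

"digzo" ends in a vowel. The stems ending in a vowel (hirfitu → hihirfitu, hehmi → hehehmi, leko → leleko) repeat the first consonant+vowel as a prefix.
The other pattern: stems ending in a consonant add -ir.
So digzo → didigzo.

didigzo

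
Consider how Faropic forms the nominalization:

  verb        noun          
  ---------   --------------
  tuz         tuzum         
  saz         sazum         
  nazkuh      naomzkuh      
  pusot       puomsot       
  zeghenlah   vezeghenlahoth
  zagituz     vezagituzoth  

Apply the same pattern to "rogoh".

roomgoh

nazkuh and zeghenlah both end in -h yet inflect differently (naomzkuh, vezeghenlahoth), so the final letter is not what conditions the rule; the number of vowels is.
"rogoh" has 2 vowels. The stems with 2 vowels (pusot → puomsot, nazkuh → naomzkuh) insert -om- after the first vowel.
The other patterns: stems with 1 vowel add -um; stems with 3 vowels add ve- … -oth around the stem.
So rogoh → roomgoh.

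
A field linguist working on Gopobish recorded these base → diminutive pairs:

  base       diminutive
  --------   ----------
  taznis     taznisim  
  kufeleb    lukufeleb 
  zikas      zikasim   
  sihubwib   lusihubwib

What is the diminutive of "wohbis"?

wohbisim

"wohbis" ends in -s. The stems ending in -s (zikas → zikasim, taznis → taznisim) add -im.
The other pattern: stems ending in -b add the prefix lu-.
So wohbis → wohbisim.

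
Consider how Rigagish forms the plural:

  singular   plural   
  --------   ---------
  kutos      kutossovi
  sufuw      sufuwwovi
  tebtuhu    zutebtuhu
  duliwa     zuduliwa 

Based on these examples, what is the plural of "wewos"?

sufuw and tebtuhu both have last vowel 'u' yet inflect differently (sufuwwovi, zutebtuhu), so the last vowel is not what conditions the rule; whether the stem ends in a vowel or a consonant is.
"wewos" ends in a consonant. The stems ending in a consonant (kutos → kutossovi, sufuw → sufuwwovi) double the final consonant and add -ovi.
The other pattern: stems ending in a vowel add the prefix zu-.
So wewos → wewossovi.

wewossovi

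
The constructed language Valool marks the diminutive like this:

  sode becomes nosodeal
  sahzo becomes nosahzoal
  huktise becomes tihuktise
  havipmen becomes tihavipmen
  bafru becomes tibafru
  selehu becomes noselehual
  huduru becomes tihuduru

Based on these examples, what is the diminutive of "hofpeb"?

tihofpeb

sode and huktise both end in -e yet inflect differently (nosodeal, tihuktise), so the final letter is not what conditions the rule; the first letter is.
"hofpeb" begins with h-. The stems beginning with h- (huktise → tihuktise, huduru → tihuduru, havipmen → tihavipmen) add the prefix ti-.
The other pattern: stems beginning with s- add no- … -al around the stem.
So hofpeb → tihofpeb.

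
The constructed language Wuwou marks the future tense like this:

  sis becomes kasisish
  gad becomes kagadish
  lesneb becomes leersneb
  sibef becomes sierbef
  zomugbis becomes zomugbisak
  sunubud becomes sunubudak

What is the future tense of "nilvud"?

nierlvud

"nilvud" has 2 vowels. The stems with 2 vowels (lesneb → leersneb, sibef → sierbef) insert -er- after the first vowel.
So nilvud → nierlvud.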